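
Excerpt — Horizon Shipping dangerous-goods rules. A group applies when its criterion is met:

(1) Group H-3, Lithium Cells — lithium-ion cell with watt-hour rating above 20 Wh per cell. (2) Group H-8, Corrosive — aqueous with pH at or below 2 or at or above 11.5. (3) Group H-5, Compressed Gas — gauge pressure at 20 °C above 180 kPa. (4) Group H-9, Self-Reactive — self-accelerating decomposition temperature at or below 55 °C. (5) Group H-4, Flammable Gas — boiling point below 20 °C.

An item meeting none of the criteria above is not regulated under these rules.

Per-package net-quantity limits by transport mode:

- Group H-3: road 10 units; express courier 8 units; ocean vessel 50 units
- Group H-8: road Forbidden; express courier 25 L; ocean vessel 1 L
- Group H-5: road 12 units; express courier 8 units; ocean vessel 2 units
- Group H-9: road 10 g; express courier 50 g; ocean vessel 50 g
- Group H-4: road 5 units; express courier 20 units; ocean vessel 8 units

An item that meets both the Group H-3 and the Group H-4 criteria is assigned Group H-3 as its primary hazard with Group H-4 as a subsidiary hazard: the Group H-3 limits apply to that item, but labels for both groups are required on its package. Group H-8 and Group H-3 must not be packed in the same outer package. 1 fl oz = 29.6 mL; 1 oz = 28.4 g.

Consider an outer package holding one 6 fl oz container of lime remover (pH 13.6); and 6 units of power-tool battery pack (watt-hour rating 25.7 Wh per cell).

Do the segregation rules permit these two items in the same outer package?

No

With pH 13.6 (≥ 11.5), the lime remover falls in Group H-8.
Watt-hour rating 25.7 Wh per cell meets the Group H-3 criterion (Lithium Cells), so the power-tool battery pack is Group H-3.
Group H-8 and Group H-3 may not share an outer package.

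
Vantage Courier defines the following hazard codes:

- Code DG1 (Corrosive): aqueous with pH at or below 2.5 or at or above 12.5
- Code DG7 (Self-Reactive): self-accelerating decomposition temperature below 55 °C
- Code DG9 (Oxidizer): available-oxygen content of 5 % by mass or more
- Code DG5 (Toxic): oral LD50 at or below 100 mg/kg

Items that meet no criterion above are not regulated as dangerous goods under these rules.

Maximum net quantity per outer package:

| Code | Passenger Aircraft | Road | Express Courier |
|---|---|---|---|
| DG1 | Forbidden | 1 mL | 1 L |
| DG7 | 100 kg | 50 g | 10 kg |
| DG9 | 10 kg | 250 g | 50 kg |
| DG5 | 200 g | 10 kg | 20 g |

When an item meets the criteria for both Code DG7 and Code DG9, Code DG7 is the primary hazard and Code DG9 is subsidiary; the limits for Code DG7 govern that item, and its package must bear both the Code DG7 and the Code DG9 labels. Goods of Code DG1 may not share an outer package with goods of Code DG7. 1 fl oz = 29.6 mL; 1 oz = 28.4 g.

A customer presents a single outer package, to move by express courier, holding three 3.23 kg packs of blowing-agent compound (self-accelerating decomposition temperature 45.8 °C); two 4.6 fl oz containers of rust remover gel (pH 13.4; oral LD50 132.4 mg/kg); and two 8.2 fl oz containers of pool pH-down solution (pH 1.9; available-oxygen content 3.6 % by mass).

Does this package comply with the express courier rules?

No

Blowing-agent compound: self-accelerating decomposition temperature 45.8 °C < 55 °C → Code DG7 (Self-Reactive).
With pH 13.4 (≥ 12.5), the rust remover gel falls in Code DG1.
pH 1.9 meets the Code DG1 criterion (Corrosive), so the pool pH-down solution is Code DG1.
Code DG1 net quantity: (two 4.6 fl oz containers = 272.32 mL) + (two 8.2 fl oz containers = 485.44 mL) = 757.76 mL.
757.76 mL ≤ 1 L (express courier limit, Code DG1) — within limit.
Code DG7 quantity: three 3.23 kg packs = 9.69 kg.
That is within the Code DG7 express courier limit of 10 kg.
Code DG1 and Code DG7 may not share an outer package.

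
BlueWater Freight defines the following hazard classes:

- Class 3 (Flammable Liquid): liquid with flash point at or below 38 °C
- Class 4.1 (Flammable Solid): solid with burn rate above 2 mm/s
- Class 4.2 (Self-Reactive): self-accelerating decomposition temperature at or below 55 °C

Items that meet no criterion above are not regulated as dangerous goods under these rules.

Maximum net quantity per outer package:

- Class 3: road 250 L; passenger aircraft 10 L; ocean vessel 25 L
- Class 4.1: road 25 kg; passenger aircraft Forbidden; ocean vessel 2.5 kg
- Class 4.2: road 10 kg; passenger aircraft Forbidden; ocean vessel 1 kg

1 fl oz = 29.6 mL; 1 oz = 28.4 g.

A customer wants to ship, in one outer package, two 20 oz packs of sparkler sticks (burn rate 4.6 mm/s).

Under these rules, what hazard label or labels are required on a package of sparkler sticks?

Class 4.1

Burn rate 4.6 mm/s meets the Class 4.1 criterion (Flammable Solid), so the sparkler sticks are Class 4.1.
Only the Class 4.1 label is required.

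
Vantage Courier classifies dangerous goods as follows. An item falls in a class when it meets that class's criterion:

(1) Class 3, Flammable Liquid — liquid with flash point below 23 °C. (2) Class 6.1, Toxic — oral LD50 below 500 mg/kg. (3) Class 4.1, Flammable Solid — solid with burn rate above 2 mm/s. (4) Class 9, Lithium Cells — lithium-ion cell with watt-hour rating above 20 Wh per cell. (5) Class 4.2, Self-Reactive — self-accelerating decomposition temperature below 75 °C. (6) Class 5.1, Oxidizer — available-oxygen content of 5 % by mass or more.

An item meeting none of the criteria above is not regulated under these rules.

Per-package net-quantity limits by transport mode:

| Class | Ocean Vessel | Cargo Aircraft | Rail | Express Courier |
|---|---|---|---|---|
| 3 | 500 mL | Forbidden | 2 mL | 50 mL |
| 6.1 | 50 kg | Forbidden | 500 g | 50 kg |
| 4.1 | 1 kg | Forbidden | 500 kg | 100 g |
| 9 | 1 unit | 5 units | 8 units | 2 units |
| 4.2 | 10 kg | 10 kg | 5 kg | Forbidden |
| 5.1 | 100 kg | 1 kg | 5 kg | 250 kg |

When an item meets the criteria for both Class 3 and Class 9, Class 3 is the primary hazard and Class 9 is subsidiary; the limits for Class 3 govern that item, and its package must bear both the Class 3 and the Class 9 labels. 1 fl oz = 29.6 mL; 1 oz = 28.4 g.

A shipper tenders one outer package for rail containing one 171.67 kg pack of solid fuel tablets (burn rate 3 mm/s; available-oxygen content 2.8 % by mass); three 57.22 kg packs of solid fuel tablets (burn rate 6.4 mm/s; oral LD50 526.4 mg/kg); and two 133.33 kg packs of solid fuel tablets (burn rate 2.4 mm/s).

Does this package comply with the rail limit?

No

Burn rate 3 mm/s meets the Class 4.1 criterion (Flammable Solid), so the solid fuel tablets are Class 4.1.
Burn rate 6.4 mm/s meets the Class 4.1 criterion (Flammable Solid), so the solid fuel tablets are Class 4.1.
With burn rate 2.4 mm/s (> 2 mm/s), the solid fuel tablets fall in Class 4.1.
Class 4.1 net quantity: 171.67 kg + (three 57.22 kg packs = 171.66 kg) + (two 133.33 kg packs = 266.66 kg) = 609.99 kg.
609.99 kg > 500 kg (rail limit, Class 4.1) — over the limit.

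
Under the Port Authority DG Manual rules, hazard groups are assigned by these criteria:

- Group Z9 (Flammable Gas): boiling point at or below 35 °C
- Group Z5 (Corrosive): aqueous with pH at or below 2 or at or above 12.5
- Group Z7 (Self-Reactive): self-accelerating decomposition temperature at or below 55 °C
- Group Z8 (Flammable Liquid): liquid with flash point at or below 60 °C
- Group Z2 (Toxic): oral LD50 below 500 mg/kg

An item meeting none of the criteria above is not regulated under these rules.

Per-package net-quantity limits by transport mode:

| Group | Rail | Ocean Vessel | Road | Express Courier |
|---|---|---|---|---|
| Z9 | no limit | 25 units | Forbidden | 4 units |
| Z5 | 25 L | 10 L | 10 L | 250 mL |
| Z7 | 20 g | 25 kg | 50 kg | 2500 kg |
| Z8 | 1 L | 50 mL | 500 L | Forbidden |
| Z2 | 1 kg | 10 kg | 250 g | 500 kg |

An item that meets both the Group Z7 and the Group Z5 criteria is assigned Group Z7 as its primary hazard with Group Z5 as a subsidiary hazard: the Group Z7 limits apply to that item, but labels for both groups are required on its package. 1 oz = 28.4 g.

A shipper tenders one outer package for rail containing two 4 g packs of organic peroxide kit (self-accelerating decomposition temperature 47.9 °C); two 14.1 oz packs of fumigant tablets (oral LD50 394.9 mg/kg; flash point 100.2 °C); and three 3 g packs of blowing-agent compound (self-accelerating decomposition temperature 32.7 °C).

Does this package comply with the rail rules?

Yes

Organic peroxide kit: self-accelerating decomposition temperature 47.9 °C ≤ 55 °C → Group Z7 (Self-Reactive).
With oral LD50 394.9 mg/kg (< 500 mg/kg), the fumigant tablets fall in Group Z2.
The blowing-agent compound has self-accelerating decomposition temperature 32.7 °C, which is ≤ 55 °C, so it is Group Z7 (Self-Reactive).
Group Z7 net quantity: (two 4 g packs = 8 g) + (three 3 g packs = 9 g) = 17 g.
17 g ≤ 20 g (rail limit, Group Z7) — within limit.
Group Z2 quantity: two 14.1 oz packs = 800.88 g.
800.88 g is within the rail limit of 1 kg for Group Z2.
Every hazard group is within its rail limit and no segregation rule is violated.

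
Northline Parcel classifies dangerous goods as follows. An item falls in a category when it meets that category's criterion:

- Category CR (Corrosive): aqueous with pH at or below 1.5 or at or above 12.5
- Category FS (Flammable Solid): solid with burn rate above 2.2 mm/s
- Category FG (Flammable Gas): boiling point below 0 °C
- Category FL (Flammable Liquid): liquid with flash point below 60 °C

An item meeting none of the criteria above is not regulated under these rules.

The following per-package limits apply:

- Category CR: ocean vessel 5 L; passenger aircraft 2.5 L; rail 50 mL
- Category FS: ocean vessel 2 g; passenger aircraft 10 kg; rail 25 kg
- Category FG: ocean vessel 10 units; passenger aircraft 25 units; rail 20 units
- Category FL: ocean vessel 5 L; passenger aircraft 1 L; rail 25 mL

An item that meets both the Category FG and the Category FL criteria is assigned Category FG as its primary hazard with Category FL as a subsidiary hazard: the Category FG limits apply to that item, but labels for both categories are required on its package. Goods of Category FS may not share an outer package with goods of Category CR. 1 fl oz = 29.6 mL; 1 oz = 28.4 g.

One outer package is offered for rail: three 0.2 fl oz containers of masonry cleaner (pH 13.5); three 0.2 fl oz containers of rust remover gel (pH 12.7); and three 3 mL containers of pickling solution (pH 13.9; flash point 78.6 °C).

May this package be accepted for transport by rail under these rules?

pH 13.5 meets the Category CR criterion (Corrosive), so the masonry cleaner is Category CR.
With pH 12.7 (≥ 12.5), the rust remover gel falls in Category CR.
The pickling solution has pH 13.9, which is ≥ 12.5, so it is Category CR (Corrosive).
Category CR net quantity: (three 0.2 fl oz containers = 17.76 mL) + (three 0.2 fl oz containers = 17.76 mL) + (three 3 mL containers = 9 mL) = 44.52 mL.
44.52 mL is within the rail limit of 50 mL for Category CR.

Yes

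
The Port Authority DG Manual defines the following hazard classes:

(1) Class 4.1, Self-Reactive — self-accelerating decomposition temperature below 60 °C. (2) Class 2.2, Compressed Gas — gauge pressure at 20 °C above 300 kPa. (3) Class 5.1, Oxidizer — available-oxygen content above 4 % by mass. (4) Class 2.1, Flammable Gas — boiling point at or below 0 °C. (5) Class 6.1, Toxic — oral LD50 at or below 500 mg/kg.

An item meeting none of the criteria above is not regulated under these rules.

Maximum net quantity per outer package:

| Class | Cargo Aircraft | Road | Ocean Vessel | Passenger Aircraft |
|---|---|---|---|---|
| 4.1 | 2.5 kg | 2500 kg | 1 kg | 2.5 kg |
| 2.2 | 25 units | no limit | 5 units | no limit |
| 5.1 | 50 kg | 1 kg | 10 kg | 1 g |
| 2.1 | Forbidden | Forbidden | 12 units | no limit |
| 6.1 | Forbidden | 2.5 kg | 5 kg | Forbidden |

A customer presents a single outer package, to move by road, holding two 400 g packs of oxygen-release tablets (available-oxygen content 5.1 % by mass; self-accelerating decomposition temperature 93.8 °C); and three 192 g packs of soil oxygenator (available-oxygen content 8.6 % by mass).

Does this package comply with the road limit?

No

The oxygen-release tablets have available-oxygen content 5.1 % by mass, which is > 4 % by mass, so they are Class 5.1 (Oxidizer).
The soil oxygenator has available-oxygen content 8.6 % by mass, which is > 4 % by mass, so it is Class 5.1 (Oxidizer).
Total Class 5.1: (two 400 g packs = 800 g) + (three 192 g packs = 576 g) = 1.376 kg.
That exceeds the Class 5.1 road limit of 1 kg.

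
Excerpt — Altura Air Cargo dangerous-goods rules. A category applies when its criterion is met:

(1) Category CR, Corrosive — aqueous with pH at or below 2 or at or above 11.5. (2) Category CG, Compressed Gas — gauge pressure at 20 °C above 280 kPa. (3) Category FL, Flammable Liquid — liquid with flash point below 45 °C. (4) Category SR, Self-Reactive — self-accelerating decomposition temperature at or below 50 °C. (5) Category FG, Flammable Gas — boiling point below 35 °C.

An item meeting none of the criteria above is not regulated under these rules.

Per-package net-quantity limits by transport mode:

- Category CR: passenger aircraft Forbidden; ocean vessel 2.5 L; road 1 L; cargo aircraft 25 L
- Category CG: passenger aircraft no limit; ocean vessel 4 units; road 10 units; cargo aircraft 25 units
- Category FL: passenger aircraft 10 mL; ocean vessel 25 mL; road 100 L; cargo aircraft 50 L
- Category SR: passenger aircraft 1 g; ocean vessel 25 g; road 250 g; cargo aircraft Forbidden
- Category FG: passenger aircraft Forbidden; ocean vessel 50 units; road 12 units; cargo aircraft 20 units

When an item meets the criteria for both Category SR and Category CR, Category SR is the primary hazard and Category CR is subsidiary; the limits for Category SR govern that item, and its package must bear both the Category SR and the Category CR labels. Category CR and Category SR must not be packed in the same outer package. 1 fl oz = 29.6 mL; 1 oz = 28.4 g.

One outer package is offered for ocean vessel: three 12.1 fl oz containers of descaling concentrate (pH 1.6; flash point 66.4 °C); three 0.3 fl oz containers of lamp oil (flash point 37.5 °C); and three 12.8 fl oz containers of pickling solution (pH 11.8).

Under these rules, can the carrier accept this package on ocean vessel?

No

With pH 1.6 (≤ 2), the descaling concentrate falls in Category CR.
With flash point 37.5 °C (< 45 °C), the lamp oil falls in Category FL.
With pH 11.8 (≥ 11.5), the pickling solution falls in Category CR.
Total Category CR: (three 12.1 fl oz containers = 1074.48 mL) + (three 12.8 fl oz containers = 1136.64 mL) = 2211.12 mL.
That is within the Category CR ocean vessel limit of 2.5 L.
Category FL quantity: three 0.3 fl oz containers = 26.64 mL.
26.64 mL > 25 mL (ocean vessel limit, Category FL) — over the limit.
The segregation rule (Category CR with Category SR) does not apply to Category CR with Category FL.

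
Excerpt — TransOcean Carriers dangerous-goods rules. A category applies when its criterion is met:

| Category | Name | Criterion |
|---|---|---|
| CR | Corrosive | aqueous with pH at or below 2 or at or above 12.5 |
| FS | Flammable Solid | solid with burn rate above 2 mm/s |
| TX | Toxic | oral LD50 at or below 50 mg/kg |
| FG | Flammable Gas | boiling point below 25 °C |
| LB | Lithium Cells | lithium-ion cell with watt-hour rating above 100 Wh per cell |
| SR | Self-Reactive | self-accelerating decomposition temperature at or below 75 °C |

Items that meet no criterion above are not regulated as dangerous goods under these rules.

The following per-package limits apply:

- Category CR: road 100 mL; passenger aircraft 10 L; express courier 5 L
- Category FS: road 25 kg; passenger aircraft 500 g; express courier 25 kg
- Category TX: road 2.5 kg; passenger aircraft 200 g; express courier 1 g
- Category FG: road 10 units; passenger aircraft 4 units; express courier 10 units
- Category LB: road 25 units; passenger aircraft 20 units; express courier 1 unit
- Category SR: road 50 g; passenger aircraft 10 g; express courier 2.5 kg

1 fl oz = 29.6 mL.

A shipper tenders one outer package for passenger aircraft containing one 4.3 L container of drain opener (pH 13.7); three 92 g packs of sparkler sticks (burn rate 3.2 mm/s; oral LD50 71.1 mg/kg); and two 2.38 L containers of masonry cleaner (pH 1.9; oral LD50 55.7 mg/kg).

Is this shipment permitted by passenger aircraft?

The drain opener has pH 13.7, which is ≥ 12.5, so it is Category CR (Corrosive).
With burn rate 3.2 mm/s (> 2 mm/s), the sparkler sticks fall in Category FS.
Masonry cleaner: pH 1.9 ≤ 2 → Category CR (Corrosive).
Category CR net quantity: 4.3 L + (two 2.38 L containers = 4.76 L) = 9.06 L.
9.06 L ≤ 10 L (passenger aircraft limit, Category CR) — within limit.
Category FS quantity: three 92 g packs = 276 g.
276 g ≤ 500 g (passenger aircraft limit, Category FS) — within limit.
Every hazard category is within its passenger aircraft limit and no segregation rule is violated.

Yes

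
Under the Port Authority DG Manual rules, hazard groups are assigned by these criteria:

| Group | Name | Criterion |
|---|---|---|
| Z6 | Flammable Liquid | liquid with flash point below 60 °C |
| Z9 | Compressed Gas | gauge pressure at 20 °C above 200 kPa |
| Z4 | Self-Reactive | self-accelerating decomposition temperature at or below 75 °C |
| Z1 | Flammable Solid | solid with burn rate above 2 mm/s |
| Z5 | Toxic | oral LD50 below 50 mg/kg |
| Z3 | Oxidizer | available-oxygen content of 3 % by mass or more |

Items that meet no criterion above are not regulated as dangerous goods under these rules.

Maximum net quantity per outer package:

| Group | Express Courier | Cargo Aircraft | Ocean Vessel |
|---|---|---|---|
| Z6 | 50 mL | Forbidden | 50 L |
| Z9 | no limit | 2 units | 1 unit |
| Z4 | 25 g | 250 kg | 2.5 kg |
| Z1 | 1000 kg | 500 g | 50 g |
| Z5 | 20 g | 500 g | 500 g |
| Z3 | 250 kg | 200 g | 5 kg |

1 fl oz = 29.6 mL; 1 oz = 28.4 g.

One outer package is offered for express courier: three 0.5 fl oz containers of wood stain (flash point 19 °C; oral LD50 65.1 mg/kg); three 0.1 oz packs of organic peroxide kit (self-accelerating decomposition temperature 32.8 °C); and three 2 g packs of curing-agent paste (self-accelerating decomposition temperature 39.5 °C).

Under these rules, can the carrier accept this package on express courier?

Yes

With flash point 19 °C (< 60 °C), the wood stain falls in Group Z6.
Organic peroxide kit: self-accelerating decomposition temperature 32.8 °C ≤ 75 °C → Group Z4 (Self-Reactive).
With self-accelerating decomposition temperature 39.5 °C (≤ 75 °C), the curing-agent paste falls in Group Z4.
Group Z4 net quantity: (three 0.1 oz packs = 8.52 g) + (three 2 g packs = 6 g) = 14.52 g.
That is within the Group Z4 express courier limit of 25 g.
Group Z6 quantity: three 0.5 fl oz containers = 44.4 mL.
44.4 mL ≤ 50 mL (express courier limit, Group Z6) — within limit.
Every hazard group is within its express courier limit and no segregation rule is violated.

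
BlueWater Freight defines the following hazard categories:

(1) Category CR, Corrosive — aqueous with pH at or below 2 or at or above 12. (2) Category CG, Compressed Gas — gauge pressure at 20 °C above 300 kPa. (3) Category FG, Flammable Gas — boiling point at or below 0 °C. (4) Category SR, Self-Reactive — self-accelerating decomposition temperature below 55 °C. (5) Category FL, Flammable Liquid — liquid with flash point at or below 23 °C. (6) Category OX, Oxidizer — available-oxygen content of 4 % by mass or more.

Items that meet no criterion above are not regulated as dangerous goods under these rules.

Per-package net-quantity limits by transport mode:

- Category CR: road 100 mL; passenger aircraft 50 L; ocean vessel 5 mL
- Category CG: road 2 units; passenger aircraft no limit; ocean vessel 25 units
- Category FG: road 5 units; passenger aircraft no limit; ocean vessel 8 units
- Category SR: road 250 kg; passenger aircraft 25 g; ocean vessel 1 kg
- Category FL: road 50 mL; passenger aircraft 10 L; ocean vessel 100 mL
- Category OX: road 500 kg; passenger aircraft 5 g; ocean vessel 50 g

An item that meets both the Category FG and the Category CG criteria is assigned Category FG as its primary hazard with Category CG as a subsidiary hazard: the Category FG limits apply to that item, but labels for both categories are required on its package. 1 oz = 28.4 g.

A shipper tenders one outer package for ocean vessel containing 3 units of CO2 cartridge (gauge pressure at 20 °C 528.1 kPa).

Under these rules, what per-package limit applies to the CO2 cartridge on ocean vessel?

CO2 cartridge: gauge pressure at 20 °C 528.1 kPa > 300 kPa → Category CG (Compressed Gas).
The ocean vessel limit for Category CG is 25 units.

25 units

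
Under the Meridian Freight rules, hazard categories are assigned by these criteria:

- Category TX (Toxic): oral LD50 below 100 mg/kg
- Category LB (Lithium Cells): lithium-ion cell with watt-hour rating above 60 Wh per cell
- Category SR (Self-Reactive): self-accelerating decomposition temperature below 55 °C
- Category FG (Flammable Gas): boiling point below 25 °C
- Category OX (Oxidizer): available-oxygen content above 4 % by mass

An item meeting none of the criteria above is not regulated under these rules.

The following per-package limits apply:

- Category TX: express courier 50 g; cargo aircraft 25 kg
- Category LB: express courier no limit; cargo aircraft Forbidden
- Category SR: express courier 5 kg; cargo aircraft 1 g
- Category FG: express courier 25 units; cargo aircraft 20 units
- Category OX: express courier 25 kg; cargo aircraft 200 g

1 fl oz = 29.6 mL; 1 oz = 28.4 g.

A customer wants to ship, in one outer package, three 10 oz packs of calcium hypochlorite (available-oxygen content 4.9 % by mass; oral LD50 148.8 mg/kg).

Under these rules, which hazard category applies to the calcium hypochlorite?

Category OX

The calcium hypochlorite has available-oxygen content 4.9 % by mass, which is > 4 % by mass, so it is Category OX (Oxidizer).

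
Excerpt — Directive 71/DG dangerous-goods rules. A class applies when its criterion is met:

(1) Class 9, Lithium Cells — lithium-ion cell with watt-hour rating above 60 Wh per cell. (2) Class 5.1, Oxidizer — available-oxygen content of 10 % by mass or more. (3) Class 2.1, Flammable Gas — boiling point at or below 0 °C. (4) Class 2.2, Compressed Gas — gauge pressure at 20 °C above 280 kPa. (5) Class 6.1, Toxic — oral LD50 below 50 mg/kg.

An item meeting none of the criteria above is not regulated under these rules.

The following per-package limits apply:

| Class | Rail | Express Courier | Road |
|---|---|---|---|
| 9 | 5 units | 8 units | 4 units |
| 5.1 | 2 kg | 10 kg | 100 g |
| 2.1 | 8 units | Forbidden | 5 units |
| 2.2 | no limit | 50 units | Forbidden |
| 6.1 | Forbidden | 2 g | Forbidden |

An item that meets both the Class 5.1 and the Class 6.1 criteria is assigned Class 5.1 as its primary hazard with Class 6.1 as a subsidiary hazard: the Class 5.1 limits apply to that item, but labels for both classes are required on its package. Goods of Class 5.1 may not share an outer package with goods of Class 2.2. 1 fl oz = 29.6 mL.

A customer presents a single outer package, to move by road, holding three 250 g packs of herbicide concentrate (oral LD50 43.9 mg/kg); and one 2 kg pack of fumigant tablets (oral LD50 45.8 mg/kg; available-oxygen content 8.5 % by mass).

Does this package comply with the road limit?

No

Herbicide concentrate: oral LD50 43.9 mg/kg < 50 mg/kg → Class 6.1 (Toxic).
With oral LD50 45.8 mg/kg (< 50 mg/kg), the fumigant tablets fall in Class 6.1.
Total Class 6.1: (three 250 g packs = 750 g) + 2 kg = 2.75 kg.
By road, Class 6.1 is Forbidden regardless of quantity.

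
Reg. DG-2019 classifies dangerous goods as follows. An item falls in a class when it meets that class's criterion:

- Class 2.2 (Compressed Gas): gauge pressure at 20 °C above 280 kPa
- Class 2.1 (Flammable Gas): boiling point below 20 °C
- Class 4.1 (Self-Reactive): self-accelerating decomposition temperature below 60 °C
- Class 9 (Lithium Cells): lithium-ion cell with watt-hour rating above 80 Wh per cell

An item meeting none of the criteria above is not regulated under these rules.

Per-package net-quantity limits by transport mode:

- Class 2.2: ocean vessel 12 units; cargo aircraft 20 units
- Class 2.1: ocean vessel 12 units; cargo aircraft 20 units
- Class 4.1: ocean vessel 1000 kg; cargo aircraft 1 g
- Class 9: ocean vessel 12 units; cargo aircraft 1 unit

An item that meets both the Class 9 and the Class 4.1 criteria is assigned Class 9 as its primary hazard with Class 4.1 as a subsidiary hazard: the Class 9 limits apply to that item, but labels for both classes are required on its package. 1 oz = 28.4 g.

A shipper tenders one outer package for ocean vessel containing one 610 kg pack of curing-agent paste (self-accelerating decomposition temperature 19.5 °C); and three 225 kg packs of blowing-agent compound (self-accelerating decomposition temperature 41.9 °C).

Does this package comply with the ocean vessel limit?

No

With self-accelerating decomposition temperature 19.5 °C (< 60 °C), the curing-agent paste falls in Class 4.1.
Self-accelerating decomposition temperature 41.9 °C meets the Class 4.1 criterion (Self-Reactive), so the blowing-agent compound is Class 4.1.
Total Class 4.1: 610 kg + (three 225 kg packs = 675 kg) = 1285 kg.
1285 kg exceeds the ocean vessel limit of 1000 kg for Class 4.1.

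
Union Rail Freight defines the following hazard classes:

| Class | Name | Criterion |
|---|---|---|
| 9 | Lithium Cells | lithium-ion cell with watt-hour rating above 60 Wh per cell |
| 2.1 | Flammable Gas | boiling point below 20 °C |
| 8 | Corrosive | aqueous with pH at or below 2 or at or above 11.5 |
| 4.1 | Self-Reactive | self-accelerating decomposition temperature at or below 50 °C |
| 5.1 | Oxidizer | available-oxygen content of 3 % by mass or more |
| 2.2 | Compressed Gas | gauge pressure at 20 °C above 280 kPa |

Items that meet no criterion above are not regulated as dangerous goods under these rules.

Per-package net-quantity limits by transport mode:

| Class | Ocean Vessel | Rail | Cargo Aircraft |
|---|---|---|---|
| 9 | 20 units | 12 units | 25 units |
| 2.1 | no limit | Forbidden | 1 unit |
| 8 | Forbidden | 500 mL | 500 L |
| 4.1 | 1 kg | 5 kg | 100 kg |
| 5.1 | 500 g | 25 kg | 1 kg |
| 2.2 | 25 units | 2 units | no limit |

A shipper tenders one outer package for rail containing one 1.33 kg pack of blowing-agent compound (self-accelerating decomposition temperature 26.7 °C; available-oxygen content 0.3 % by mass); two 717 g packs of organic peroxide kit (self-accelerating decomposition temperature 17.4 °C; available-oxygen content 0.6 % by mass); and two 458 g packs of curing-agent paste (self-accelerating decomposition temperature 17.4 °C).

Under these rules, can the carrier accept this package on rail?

Yes

The blowing-agent compound has self-accelerating decomposition temperature 26.7 °C, which is ≤ 50 °C, so it is Class 4.1 (Self-Reactive).
Organic peroxide kit: self-accelerating decomposition temperature 17.4 °C ≤ 50 °C → Class 4.1 (Self-Reactive).
With self-accelerating decomposition temperature 17.4 °C (≤ 50 °C), the curing-agent paste falls in Class 4.1.
Total Class 4.1: 1.33 kg + (two 717 g packs = 1.434 kg) + (two 458 g packs = 916 g) = 3.68 kg.
3.68 kg ≤ 5 kg (rail limit, Class 4.1) — within limit.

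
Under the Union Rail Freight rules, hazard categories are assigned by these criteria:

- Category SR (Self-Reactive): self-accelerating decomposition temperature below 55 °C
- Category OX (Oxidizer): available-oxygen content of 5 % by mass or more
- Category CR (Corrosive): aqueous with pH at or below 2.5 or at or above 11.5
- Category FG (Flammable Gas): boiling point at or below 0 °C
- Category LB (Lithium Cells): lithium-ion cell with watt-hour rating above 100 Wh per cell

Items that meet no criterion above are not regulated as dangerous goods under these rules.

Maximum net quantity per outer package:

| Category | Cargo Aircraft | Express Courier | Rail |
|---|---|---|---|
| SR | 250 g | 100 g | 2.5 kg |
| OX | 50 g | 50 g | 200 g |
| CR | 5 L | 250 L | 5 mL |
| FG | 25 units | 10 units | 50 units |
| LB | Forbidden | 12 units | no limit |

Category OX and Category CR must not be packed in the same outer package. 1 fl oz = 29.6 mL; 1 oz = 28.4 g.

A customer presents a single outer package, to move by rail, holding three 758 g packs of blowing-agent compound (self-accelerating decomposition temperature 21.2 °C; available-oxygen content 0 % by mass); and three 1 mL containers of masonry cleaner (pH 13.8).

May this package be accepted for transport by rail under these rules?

The blowing-agent compound has self-accelerating decomposition temperature 21.2 °C, which is < 55 °C, so it is Category SR (Self-Reactive).
The masonry cleaner has pH 13.8, which is ≥ 11.5, so it is Category CR (Corrosive).
Category SR quantity: three 758 g packs = 2.274 kg.
2.274 kg ≤ 2.5 kg (rail limit, Category SR) — within limit.
Category CR quantity: three 1 mL containers = 3 mL.
That is within the Category CR rail limit of 5 mL.
The segregation rule (Category OX with Category CR) does not apply to Category SR with Category CR.
Every hazard category is within its rail limit and no segregation rule is violated.

Yes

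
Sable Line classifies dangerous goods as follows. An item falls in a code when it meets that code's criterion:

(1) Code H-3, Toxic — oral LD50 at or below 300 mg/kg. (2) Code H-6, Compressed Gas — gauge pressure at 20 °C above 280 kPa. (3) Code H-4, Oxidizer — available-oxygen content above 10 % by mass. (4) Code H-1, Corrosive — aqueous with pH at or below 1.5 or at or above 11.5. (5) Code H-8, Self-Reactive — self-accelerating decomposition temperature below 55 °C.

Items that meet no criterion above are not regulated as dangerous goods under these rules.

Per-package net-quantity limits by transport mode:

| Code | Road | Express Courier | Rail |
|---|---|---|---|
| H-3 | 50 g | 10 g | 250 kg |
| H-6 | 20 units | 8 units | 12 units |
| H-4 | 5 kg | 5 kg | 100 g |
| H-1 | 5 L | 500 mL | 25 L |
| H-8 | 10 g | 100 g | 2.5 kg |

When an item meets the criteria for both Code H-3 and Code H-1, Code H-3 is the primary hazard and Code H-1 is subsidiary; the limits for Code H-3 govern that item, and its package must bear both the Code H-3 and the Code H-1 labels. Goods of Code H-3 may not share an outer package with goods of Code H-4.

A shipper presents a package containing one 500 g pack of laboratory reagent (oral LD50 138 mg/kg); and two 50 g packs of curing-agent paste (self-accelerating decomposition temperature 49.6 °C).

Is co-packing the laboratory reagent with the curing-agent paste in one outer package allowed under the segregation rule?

The laboratory reagent has oral LD50 138 mg/kg, which is ≤ 300 mg/kg, so it is Code H-3 (Toxic).
Self-accelerating decomposition temperature 49.6 °C meets the Code H-8 criterion (Self-Reactive), so the curing-agent paste is Code H-8.
No segregation rule bars Code H-3 with Code H-8.

Yes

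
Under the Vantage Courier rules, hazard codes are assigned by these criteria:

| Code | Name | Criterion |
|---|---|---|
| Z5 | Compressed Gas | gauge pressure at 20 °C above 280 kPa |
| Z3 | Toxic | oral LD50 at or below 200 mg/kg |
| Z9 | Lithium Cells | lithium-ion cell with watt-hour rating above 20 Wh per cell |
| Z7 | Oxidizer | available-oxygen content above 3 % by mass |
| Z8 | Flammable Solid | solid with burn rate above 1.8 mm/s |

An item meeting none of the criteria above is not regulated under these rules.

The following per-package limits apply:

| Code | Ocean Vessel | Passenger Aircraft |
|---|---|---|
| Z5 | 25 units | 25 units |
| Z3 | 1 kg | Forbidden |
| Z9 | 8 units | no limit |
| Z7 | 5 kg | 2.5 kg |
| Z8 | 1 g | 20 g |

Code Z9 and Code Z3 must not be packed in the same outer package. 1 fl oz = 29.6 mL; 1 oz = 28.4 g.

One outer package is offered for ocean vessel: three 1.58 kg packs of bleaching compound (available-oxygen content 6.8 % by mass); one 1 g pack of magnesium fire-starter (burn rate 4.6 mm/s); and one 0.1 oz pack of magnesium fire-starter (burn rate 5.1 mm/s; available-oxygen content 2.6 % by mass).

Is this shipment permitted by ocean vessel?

No

The bleaching compound has available-oxygen content 6.8 % by mass, which is > 3 % by mass, so it is Code Z7 (Oxidizer).
Burn rate 4.6 mm/s meets the Code Z8 criterion (Flammable Solid), so the magnesium fire-starter is Code Z8.
The magnesium fire-starter has burn rate 5.1 mm/s, which is > 1.8 mm/s, so it is Code Z8 (Flammable Solid).
Total Code Z8: 1 g + (one 0.1 oz pack = 2.84 g) = 3.84 g.
That exceeds the Code Z8 ocean vessel limit of 1 g.
Code Z7 quantity: three 1.58 kg packs = 4.74 kg.
4.74 kg is within the ocean vessel limit of 5 kg for Code Z7.
The segregation rule (Code Z9 with Code Z3) does not apply to Code Z8 with Code Z7.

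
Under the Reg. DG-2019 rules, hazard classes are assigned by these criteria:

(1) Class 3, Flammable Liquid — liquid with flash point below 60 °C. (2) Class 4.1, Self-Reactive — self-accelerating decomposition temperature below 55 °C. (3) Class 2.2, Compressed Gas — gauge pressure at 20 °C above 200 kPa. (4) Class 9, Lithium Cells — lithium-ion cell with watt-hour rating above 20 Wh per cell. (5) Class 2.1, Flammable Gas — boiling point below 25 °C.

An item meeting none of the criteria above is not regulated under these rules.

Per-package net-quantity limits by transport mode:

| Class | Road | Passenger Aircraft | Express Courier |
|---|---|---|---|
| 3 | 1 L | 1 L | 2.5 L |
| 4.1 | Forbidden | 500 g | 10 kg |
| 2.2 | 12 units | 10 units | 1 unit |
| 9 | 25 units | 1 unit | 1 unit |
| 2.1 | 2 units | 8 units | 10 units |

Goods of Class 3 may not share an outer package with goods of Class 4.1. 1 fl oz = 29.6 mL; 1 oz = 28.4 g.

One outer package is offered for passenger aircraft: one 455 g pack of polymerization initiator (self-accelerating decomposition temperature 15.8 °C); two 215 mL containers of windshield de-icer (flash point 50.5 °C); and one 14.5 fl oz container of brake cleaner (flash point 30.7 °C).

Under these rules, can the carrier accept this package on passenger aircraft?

No

Self-accelerating decomposition temperature 15.8 °C meets the Class 4.1 criterion (Self-Reactive), so the polymerization initiator is Class 4.1.
Flash point 50.5 °C meets the Class 3 criterion (Flammable Liquid), so the windshield de-icer is Class 3.
Brake cleaner: flash point 30.7 °C < 60 °C → Class 3 (Flammable Liquid).
Total Class 3: (two 215 mL containers = 430 mL) + (one 14.5 fl oz container = 429.2 mL) = 859.2 mL.
That is within the Class 3 passenger aircraft limit of 1 L.
Class 4.1 quantity: 455 g.
455 g is within the passenger aircraft limit of 500 g for Class 4.1.
Class 3 and Class 4.1 may not share an outer package.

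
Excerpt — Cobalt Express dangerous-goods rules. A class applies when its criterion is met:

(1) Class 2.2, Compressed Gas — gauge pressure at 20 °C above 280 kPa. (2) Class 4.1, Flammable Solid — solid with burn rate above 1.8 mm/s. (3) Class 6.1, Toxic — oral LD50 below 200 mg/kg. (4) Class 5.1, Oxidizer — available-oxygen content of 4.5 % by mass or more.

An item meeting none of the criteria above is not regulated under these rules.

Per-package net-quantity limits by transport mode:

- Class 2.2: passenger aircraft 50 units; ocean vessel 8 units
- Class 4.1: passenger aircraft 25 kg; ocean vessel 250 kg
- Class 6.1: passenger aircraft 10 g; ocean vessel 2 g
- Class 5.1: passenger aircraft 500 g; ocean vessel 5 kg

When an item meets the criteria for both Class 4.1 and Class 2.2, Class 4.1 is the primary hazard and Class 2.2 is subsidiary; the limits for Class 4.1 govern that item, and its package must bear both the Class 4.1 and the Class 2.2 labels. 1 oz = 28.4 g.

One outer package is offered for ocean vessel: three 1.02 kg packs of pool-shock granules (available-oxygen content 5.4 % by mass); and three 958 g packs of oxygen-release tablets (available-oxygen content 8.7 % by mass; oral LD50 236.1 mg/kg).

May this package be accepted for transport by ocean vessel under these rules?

With available-oxygen content 5.4 % by mass (≥ 4.5 % by mass), the pool-shock granules fall in Class 5.1.
Oxygen-release tablets: available-oxygen content 8.7 % by mass ≥ 4.5 % by mass → Class 5.1 (Oxidizer).
Total Class 5.1: (three 1.02 kg packs = 3.06 kg) + (three 958 g packs = 2.874 kg) = 5.934 kg.
That exceeds the Class 5.1 ocean vessel limit of 5 kg.

No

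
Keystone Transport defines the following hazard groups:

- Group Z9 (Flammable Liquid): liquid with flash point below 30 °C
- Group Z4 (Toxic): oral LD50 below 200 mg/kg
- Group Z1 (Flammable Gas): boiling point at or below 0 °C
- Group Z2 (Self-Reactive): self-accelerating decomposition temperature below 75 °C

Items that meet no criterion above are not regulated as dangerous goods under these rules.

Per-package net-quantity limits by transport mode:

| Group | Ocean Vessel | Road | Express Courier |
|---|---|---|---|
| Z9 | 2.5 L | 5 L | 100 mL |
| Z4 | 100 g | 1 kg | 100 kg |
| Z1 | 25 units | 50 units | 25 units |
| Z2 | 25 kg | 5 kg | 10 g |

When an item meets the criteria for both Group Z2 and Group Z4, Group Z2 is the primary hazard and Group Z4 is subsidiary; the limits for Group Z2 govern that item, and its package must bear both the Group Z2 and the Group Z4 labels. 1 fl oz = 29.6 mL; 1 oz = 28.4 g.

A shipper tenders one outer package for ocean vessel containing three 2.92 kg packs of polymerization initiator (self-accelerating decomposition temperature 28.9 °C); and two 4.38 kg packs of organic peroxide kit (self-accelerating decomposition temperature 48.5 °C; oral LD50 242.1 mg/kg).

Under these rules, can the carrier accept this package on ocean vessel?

Yes

Self-accelerating decomposition temperature 28.9 °C meets the Group Z2 criterion (Self-Reactive), so the polymerization initiator is Group Z2.
Self-accelerating decomposition temperature 48.5 °C meets the Group Z2 criterion (Self-Reactive), so the organic peroxide kit is Group Z2.
Group Z2 net quantity: (three 2.92 kg packs = 8.76 kg) + (two 4.38 kg packs = 8.76 kg) = 17.52 kg.
17.52 kg ≤ 25 kg (ocean vessel limit, Group Z2) — within limit.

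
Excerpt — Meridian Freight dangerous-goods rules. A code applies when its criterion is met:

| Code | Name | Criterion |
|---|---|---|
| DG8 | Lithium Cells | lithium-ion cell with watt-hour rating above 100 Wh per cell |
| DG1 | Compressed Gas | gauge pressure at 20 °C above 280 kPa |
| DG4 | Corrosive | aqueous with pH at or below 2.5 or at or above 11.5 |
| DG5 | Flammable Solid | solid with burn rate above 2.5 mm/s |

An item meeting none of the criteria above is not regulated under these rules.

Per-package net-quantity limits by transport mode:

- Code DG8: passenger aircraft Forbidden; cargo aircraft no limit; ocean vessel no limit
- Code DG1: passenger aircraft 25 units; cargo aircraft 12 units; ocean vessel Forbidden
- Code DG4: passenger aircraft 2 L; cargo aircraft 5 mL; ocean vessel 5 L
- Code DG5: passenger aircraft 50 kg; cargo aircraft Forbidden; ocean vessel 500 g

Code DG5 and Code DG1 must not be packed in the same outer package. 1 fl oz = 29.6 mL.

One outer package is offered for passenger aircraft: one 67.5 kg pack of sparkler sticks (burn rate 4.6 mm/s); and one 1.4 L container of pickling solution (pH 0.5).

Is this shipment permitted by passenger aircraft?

No

With burn rate 4.6 mm/s (> 2.5 mm/s), the sparkler sticks fall in Code DG5.
With pH 0.5 (≤ 2.5), the pickling solution falls in Code DG4.
Code DG4 quantity: 1.4 L.
That is within the Code DG4 passenger aircraft limit of 2 L.
Code DG5 quantity: 67.5 kg.
67.5 kg > 50 kg (passenger aircraft limit, Code DG5) — over the limit.
The segregation rule (Code DG5 with Code DG1) does not apply to Code DG4 with Code DG5.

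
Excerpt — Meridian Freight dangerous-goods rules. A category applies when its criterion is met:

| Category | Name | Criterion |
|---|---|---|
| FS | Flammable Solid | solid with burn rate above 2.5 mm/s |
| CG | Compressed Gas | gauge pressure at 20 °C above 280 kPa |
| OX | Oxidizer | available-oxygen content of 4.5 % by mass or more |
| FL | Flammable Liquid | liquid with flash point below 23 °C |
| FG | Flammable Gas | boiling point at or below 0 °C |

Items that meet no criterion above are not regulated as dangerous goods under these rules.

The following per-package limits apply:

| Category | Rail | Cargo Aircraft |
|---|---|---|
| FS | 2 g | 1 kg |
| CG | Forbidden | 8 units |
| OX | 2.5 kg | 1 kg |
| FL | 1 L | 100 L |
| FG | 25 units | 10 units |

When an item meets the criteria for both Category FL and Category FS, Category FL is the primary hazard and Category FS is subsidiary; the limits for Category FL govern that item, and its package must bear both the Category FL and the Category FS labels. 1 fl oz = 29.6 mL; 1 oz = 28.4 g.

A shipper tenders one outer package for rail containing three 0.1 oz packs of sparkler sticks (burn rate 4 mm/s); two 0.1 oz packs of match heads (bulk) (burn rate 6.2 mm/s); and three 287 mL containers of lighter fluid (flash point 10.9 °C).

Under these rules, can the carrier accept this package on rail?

No

With burn rate 4 mm/s (> 2.5 mm/s), the sparkler sticks fall in Category FS.
Burn rate 6.2 mm/s meets the Category FS criterion (Flammable Solid), so the match heads (bulk) are Category FS.
With flash point 10.9 °C (< 23 °C), the lighter fluid falls in Category FL.
Category FL quantity: three 287 mL containers = 861 mL.
861 mL is within the rail limit of 1 L for Category FL.
Total Category FS: (three 0.1 oz packs = 8.52 g) + (two 0.1 oz packs = 5.68 g) = 14.2 g.
14.2 g exceeds the rail limit of 2 g for Category FS.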